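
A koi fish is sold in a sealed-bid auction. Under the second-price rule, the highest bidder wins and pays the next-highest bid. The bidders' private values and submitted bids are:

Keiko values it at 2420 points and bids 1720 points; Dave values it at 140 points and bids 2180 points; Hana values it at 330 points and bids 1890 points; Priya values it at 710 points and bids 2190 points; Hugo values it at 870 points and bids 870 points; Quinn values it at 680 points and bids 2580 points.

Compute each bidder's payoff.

Keiko 0 points, Dave 0 points, Hana 0 points, Priya 0 points, Hugo 0 points, Quinn -1510 points.

Ordered from highest: Quinn 2580 points, then Priya 2190 points, then Dave 2180 points, then Hana 1890 points, then Keiko 1720 points, then Hugo 870 points.
Quinn has the top bid and wins; the price is the second-highest bid, 2190 points.
Quinn's payoff = 680 points − 2190 points = -1510 points. All other bidders lose, so their payoff is 0.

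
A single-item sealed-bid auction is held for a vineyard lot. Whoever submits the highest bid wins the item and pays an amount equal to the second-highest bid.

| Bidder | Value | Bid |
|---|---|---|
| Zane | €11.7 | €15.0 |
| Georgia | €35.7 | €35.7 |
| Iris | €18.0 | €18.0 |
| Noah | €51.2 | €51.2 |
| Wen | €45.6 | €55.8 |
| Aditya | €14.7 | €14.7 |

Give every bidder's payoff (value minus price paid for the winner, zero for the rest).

Sorted high to low: Wen €55.8, then Noah €51.2, then Georgia €35.7, then Iris €18.0, then Zane €15.0, then Aditya €14.7.
Wen has the top bid and wins; the price is the second-highest bid, €51.2.
Wen's payoff = €45.6 − €51.2 = -€5.6. All other bidders lose, so their payoff is 0.

Zane €0.0, Georgia €0.0, Iris €0.0, Noah €0.0, Wen -€5.6, Aditya €0.0.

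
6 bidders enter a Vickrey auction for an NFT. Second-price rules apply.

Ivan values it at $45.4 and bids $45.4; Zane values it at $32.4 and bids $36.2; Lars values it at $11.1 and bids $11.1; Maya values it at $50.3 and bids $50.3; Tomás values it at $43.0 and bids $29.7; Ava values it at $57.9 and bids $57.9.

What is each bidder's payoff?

Payoffs: Ivan $0.0, Zane $0.0, Lars $0.0, Maya $0.0, Tomás $0.0, Ava $7.6.

Ranking the bids: Ava $57.9, then Maya $50.3, then Ivan $45.4, then Zane $36.2, then Tomás $29.7, then Lars $11.1.
Ava has the top bid and wins; the price is the second-highest bid, $50.3.
Ava's payoff = $57.9 − $50.3 = $7.6. All other bidders lose, so their payoff is 0.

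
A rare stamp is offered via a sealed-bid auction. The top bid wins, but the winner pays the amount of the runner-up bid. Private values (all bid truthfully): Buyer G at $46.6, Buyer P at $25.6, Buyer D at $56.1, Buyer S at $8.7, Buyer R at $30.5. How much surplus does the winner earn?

$9.5

Ordered from highest: Buyer D $56.1 > Buyer G $46.6 > Buyer R $30.5 > Buyer P $25.6 > Buyer S $8.7.
Buyer D wins with the top bid and pays the second-highest, $46.6.
Surplus = $56.1 − $46.6 = $9.5.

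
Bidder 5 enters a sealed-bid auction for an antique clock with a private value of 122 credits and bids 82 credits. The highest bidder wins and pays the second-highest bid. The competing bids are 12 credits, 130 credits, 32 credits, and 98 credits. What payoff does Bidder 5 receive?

Highest competing bid: 130 credits.
Bidder 5's bid 82 credits is not the highest, so Bidder 5 loses, pays nothing, and earns zero payoff.

0 credits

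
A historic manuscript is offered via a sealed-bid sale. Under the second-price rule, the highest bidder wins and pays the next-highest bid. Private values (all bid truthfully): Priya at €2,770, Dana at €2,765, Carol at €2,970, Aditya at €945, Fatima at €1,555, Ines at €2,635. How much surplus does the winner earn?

Bids in descending order: Carol €2,970; Priya €2,770; Dana €2,765; Ines €2,635; Fatima €1,555; Aditya €945.
Carol wins with the top bid and pays the second-highest, €2,770.
Surplus = €2,970 − €2,770 = €200.

€200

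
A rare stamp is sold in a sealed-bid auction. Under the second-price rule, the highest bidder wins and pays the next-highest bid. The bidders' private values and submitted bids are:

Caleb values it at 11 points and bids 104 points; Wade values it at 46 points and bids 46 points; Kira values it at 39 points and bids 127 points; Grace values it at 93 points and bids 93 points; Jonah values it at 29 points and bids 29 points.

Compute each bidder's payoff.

Payoffs: Caleb 0 points, Wade 0 points, Kira -65 points, Grace 0 points, Jonah 0 points.

Bids in descending order: Kira 127 points > Caleb 104 points > Grace 93 points > Wade 46 points > Jonah 29 points.
Kira has the top bid and wins; the price is the second-highest bid, 104 points.
Kira's payoff = 39 points − 104 points = -65 points. All other bidders lose, so their payoff is 0.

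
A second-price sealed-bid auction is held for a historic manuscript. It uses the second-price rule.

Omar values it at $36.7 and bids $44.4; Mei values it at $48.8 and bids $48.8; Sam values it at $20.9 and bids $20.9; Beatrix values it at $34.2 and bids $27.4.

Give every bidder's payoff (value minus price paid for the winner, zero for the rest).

Payoffs: Omar $0.0, Mei $4.4, Sam $0.0, Beatrix $0.0.

Sorted high to low: Mei $48.8, then Omar $44.4, then Beatrix $27.4, then Sam $20.9.
Mei has the top bid and wins; the price is the second-highest bid, $44.4.
Mei's payoff = $48.8 − $44.4 = $4.4. All other bidders lose, so their payoff is 0.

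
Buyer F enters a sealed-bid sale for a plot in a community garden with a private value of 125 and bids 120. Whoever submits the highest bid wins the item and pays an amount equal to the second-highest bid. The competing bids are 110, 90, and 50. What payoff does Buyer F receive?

Highest competing bid: 110.
Buyer F's bid 120 is the highest overall, so Buyer F wins and pays the second-highest bid, 110.
Payoff = value − price = 125 − 110 = 15.

Buyer F's payoff: 15.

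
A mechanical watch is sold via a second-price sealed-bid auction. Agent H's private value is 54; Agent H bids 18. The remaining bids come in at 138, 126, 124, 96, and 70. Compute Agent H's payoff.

Highest competing bid: 138.
Agent H's bid 18 is not the highest, so Agent H loses, pays nothing, and earns zero payoff.

Payoff = 0.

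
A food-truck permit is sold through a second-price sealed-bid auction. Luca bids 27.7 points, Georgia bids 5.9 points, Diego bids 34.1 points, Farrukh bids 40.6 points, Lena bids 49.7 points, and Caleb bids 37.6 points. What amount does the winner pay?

Price paid: 40.6 points.

Ordered from highest: Lena 49.7 points > Farrukh 40.6 points > Caleb 37.6 points > Diego 34.1 points > Luca 27.7 points > Georgia 5.9 points.
Lena has the highest bid, so Lena wins.
The second-highest bid is 40.6 points, so that is what Lena pays.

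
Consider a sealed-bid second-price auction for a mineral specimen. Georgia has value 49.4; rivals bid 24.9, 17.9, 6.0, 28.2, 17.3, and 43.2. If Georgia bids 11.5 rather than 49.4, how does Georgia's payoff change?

The highest competing bid is 43.2.
Bidding truthfully at 49.4: Georgia has the top bid, wins, and pays the second-highest bid 43.2. Payoff = 49.4 − 43.2 = 6.2.
Bidding 11.5: the top bid is 43.2 (a rival), so Georgia loses. Payoff = 0.0.
Change = 0.0 − 6.2 = -6.2.
Deviating from a truthful bid can only lose payoff in a second-price auction — never gain.

Change in payoff: -6.2.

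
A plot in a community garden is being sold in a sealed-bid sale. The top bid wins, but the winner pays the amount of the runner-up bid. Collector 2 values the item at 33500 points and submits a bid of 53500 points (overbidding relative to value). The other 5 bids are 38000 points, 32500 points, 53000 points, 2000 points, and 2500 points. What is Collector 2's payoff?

Highest competing bid: 53000 points.
Collector 2's bid 53500 points is the highest overall, so Collector 2 wins and pays the second-highest bid, 53000 points.
Payoff = value − price = 33500 points − 53000 points = -19500 points.

Payoff = -19500 points.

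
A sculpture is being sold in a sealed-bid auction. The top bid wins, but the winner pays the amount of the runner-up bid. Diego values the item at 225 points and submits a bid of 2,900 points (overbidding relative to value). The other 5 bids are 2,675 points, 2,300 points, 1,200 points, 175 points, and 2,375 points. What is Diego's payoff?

Highest competing bid: 2,675 points.
Diego's bid 2,900 points is the highest overall, so Diego wins and pays the second-highest bid, 2,675 points.
Payoff = value − price = 225 points − 2,675 points = -2,450 points.

Diego's payoff: -2,450 points.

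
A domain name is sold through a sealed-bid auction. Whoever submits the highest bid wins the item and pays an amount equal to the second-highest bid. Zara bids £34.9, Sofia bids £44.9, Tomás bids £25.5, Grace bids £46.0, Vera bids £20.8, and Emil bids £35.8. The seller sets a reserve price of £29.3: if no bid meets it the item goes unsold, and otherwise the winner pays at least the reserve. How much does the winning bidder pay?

Price paid: £44.9.

Ordered from highest: Grace £46.0, then Sofia £44.9, then Emil £35.8, then Zara £34.9, then Tomás £25.5, then Vera £20.8.
Grace has the highest bid, so Grace wins.
The second-highest bid is £44.9, which exceeds the reserve, so that sets the price.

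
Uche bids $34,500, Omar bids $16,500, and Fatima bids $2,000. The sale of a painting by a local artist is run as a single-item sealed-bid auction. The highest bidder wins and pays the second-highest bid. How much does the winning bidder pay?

Ranking the bids: Uche $34,500, then Omar $16,500, then Fatima $2,000.
Uche has the highest bid, so Uche wins.
The second-highest bid is $16,500, so that is what Uche pays.

$16,500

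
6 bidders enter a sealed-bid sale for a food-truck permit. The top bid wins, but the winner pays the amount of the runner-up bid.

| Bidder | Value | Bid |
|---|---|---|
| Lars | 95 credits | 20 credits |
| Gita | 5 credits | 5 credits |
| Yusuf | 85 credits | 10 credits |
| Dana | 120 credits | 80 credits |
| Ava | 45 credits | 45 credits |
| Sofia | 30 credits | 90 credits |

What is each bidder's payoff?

Bids in descending order: Sofia 90 credits > Dana 80 credits > Ava 45 credits > Lars 20 credits > Yusuf 10 credits > Gita 5 credits.
Sofia has the top bid and wins; the price is the second-highest bid, 80 credits.
Sofia's payoff = 30 credits − 80 credits = -50 credits. All other bidders lose, so their payoff is 0.

Payoffs: Lars 0 credits, Gita 0 credits, Yusuf 0 credits, Dana 0 credits, Ava 0 credits, Sofia -50 credits.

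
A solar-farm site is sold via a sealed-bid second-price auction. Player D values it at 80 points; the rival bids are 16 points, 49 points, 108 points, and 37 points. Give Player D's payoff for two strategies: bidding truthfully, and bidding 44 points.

The highest competing bid is 108 points.
Bidding truthfully at 80 points: the top bid is 108 points (a rival), so Player D loses. Payoff = 0 points.
Bidding 44 points: the top bid is 108 points (a rival), so Player D loses. Payoff = 0 points.

(a) 0 points  (b) 0 points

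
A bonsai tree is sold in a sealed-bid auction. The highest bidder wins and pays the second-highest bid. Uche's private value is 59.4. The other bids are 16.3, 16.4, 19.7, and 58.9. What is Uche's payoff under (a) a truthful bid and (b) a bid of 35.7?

The highest competing bid is 58.9.
Bidding truthfully at 59.4: Uche has the top bid, wins, and pays the second-highest bid 58.9. Payoff = 59.4 − 58.9 = 0.5.
Bidding 35.7: the top bid is 58.9 (a rival), so Uche loses. Payoff = 0.0.

(a) 0.5  (b) 0.0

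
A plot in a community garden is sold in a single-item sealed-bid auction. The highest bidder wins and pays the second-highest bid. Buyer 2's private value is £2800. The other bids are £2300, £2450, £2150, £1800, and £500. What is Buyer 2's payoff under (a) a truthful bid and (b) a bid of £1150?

(a) £350  (b) £0

The highest competing bid is £2450.
Bidding truthfully at £2800: Buyer 2 has the top bid, wins, and pays the second-highest bid £2450. Payoff = £2800 − £2450 = £350.
Bidding £1150: the top bid is £2450 (a rival), so Buyer 2 loses. Payoff = £0.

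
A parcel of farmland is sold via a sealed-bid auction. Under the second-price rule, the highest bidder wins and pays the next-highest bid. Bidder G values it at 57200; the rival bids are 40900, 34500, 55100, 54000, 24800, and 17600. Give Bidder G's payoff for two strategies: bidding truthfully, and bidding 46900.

The highest competing bid is 55100.
Bidding truthfully at 57200: Bidder G has the top bid, wins, and pays the second-highest bid 55100. Payoff = 57200 − 55100 = 2100.
Bidding 46900: the top bid is 55100 (a rival), so Bidder G loses. Payoff = 0.
This is the dominant-strategy logic: truthful bidding weakly beats any alternative.

(a) 2100  (b) 0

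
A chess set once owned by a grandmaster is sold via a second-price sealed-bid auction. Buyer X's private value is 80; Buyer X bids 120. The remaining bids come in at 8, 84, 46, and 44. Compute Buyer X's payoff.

Highest competing bid: 84.
Buyer X's bid 120 is the highest overall, so Buyer X wins and pays the second-highest bid, 84.
Payoff = value − price = 80 − 84 = -4.
Overbidding won the item at a price above value — truthful bidding would have avoided this loss.

-4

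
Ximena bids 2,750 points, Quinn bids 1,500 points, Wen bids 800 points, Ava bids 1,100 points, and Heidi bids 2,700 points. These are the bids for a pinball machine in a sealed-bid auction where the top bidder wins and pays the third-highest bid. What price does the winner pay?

Price paid: 1,500 points.

Ranking the bids: Ximena 2,750 points > Heidi 2,700 points > Quinn 1,500 points > Ava 1,100 points > Wen 800 points.
Ximena is the highest bidder, so Ximena wins.
Under the third-price rule, the price is the third-highest bid: 1,500 points.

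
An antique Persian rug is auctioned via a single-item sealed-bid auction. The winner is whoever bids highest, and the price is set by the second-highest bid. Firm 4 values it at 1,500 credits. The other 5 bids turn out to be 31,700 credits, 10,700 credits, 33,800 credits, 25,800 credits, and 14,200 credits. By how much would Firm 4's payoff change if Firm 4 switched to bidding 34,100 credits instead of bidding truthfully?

The highest competing bid is 33,800 credits.
Bidding truthfully at 1,500 credits: the top bid is 33,800 credits (a rival), so Firm 4 loses. Payoff = 0 credits.
Bidding 34,100 credits: Firm 4 has the top bid, wins, and pays the second-highest bid 33,800 credits. Payoff = 1,500 credits − 33,800 credits = -32,300 credits.
Change = -32,300 credits − 0 credits = -32,300 credits.
Deviating from a truthful bid can only lose payoff in a second-price auction — never gain.

Change in payoff: -32,300 credits.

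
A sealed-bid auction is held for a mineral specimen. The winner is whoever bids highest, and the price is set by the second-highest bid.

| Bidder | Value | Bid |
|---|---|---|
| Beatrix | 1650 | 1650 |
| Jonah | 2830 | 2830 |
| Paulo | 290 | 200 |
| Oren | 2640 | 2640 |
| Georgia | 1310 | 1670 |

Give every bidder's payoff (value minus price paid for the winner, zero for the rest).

Sorted high to low: Jonah 2830 > Oren 2640 > Georgia 1670 > Beatrix 1650 > Paulo 200.
Jonah has the top bid and wins; the price is the second-highest bid, 2640.
Jonah's payoff = 2830 − 2640 = 190. All other bidders lose, so their payoff is 0.

Payoffs: Beatrix 0, Jonah 190, Paulo 0, Oren 0, Georgia 0.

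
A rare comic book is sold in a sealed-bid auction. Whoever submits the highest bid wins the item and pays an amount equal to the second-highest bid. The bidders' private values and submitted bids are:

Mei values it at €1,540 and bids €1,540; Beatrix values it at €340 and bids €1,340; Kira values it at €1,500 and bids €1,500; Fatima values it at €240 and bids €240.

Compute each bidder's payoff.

Ordered from highest: Mei €1,540 > Kira €1,500 > Beatrix €1,340 > Fatima €240.
Mei has the top bid and wins; the price is the second-highest bid, €1,500.
Mei's payoff = €1,540 − €1,500 = €40. All other bidders lose, so their payoff is 0.

Mei €40, Beatrix €0, Kira €0, Fatima €0.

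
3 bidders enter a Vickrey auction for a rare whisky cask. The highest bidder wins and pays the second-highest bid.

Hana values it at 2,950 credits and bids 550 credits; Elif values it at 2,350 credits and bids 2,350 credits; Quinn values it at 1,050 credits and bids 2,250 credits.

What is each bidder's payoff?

Payoffs: Hana 0 credits, Elif 100 credits, Quinn 0 credits.

Bids in descending order: Elif 2,350 credits; Quinn 2,250 credits; Hana 550 credits.
Elif has the top bid and wins; the price is the second-highest bid, 2,250 credits.
Elif's payoff = 2,350 credits − 2,250 credits = 100 credits. All other bidders lose, so their payoff is 0.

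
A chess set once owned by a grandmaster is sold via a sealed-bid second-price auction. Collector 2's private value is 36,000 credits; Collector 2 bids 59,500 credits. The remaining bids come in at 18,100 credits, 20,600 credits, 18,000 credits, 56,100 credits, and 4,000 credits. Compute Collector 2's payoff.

Highest competing bid: 56,100 credits.
Collector 2's bid 59,500 credits is the highest overall, so Collector 2 wins and pays the second-highest bid, 56,100 credits.
Payoff = value − price = 36,000 credits − 56,100 credits = -20,100 credits.
Overbidding won the item at a price above value — truthful bidding would have avoided this loss.

-20,100 credits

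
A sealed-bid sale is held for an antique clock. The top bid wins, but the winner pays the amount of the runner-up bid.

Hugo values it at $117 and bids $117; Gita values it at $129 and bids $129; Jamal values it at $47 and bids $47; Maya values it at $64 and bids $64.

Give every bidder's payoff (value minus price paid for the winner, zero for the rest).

Hugo $0, Gita $12, Jamal $0, Maya $0.

Sorted high to low: Gita $129 > Hugo $117 > Maya $64 > Jamal $47.
Gita has the top bid and wins; the price is the second-highest bid, $117.
Gita's payoff = $129 − $117 = $12. All other bidders lose, so their payoff is 0.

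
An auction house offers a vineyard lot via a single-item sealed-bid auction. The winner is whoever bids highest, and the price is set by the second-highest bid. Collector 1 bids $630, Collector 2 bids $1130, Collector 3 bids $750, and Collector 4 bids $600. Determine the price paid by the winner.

$750

Ordered from highest: Collector 2 $1130; Collector 3 $750; Collector 1 $630; Collector 4 $600.
Collector 2 has the highest bid, so Collector 2 wins.
The second-highest bid is $750, so that is what Collector 2 pays.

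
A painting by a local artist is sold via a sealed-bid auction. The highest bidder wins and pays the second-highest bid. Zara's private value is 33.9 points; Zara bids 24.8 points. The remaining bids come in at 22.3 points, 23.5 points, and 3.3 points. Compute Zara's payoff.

10.4 points

Highest competing bid: 23.5 points.
Zara's bid 24.8 points is the highest overall, so Zara wins and pays the second-highest bid, 23.5 points.
Payoff = value − price = 33.9 points − 23.5 points = 10.4 points.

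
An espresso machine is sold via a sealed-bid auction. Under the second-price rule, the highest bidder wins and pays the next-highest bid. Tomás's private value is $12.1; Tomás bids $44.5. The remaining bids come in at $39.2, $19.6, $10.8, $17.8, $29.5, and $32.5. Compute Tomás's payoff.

Highest competing bid: $39.2.
Tomás's bid $44.5 is the highest overall, so Tomás wins and pays the second-highest bid, $39.2.
Payoff = value − price = $12.1 − $39.2 = -$27.1.

-$27.1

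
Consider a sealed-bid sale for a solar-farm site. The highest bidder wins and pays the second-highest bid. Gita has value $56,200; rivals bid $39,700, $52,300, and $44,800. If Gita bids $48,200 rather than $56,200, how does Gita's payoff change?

-$3,900

The highest competing bid is $52,300.
Bidding truthfully at $56,200: Gita has the top bid, wins, and pays the second-highest bid $52,300. Payoff = $56,200 − $52,300 = $3,900.
Bidding $48,200: the top bid is $52,300 (a rival), so Gita loses. Payoff = $0.
Change = $0 − $3,900 = -$3,900.
Deviating from a truthful bid can only lose payoff in a second-price auction — never gain.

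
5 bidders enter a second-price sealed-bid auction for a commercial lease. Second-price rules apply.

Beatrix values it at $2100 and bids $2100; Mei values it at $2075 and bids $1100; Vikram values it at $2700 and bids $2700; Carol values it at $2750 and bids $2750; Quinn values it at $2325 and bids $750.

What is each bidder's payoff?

Sorted high to low: Carol $2750; Vikram $2700; Beatrix $2100; Mei $1100; Quinn $750.
Carol has the top bid and wins; the price is the second-highest bid, $2700.
Carol's payoff = $2750 − $2700 = $50. All other bidders lose, so their payoff is 0.

Payoffs: Beatrix $0, Mei $0, Vikram $0, Carol $50, Quinn $0.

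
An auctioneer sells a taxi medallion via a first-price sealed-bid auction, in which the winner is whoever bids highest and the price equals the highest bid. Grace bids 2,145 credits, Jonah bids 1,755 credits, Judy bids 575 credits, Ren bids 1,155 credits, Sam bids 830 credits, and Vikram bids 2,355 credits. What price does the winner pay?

Bids in descending order: Vikram 2,355 credits, then Grace 2,145 credits, then Jonah 1,755 credits, then Ren 1,155 credits, then Sam 830 credits, then Judy 575 credits.
Vikram is the highest bidder, so Vikram wins.
Under the first-price rule, the price is the highest bid: 2,355 credits.

Price paid: 2,355 credits.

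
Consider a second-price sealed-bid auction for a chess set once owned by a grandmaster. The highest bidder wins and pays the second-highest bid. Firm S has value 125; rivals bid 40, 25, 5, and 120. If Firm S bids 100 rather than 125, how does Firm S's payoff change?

The highest competing bid is 120.
Bidding truthfully at 125: Firm S has the top bid, wins, and pays the second-highest bid 120. Payoff = 125 − 120 = 5.
Bidding 100: the top bid is 120 (a rival), so Firm S loses. Payoff = 0.
Change = 0 − 5 = -5.

-5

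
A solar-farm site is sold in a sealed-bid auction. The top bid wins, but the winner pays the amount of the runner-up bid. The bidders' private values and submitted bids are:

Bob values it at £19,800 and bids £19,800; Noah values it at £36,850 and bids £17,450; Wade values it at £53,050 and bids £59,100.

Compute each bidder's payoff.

Payoffs: Bob £0, Noah £0, Wade £33,250.

Ordered from highest: Wade £59,100 > Bob £19,800 > Noah £17,450.
Wade has the top bid and wins; the price is the second-highest bid, £19,800.
Wade's payoff = £53,050 − £19,800 = £33,250. All other bidders lose, so their payoff is 0.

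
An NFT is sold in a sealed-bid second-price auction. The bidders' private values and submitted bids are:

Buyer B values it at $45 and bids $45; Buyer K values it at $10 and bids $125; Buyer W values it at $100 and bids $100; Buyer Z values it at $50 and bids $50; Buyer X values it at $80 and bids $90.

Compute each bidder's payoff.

Payoffs: Buyer B $0, Buyer K -$90, Buyer W $0, Buyer Z $0, Buyer X $0.

Ranking the bids: Buyer K $125, then Buyer W $100, then Buyer X $90, then Buyer Z $50, then Buyer B $45.
Buyer K has the top bid and wins; the price is the second-highest bid, $100.
Buyer K's payoff = $10 − $100 = -$90. All other bidders lose, so their payoff is 0.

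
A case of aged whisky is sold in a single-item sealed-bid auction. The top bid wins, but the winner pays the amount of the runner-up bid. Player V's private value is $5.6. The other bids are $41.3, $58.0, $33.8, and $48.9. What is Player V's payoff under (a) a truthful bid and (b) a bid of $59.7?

The highest competing bid is $58.0.
Bidding truthfully at $5.6: the top bid is $58.0 (a rival), so Player V loses. Payoff = $0.0.
Bidding $59.7: Player V has the top bid, wins, and pays the second-highest bid $58.0. Payoff = $5.6 − $58.0 = -$52.4.

(a) $0.0  (b) -$52.4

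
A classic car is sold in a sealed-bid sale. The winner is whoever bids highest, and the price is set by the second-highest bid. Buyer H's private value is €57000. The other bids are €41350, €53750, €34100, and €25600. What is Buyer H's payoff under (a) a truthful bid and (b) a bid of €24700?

(a) €3250  (b) €0

The highest competing bid is €53750.
Bidding truthfully at €57000: Buyer H has the top bid, wins, and pays the second-highest bid €53750. Payoff = €57000 − €53750 = €3250.
Bidding €24700: the top bid is €53750 (a rival), so Buyer H loses. Payoff = €0.
Deviating from a truthful bid can only lose payoff in a second-price auction — never gain.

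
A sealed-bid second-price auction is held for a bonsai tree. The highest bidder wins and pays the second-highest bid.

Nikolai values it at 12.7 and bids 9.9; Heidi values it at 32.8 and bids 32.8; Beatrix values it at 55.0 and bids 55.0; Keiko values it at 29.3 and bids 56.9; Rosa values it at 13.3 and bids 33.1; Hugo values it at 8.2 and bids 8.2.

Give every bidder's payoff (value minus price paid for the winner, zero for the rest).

Sorted high to low: Keiko 56.9, then Beatrix 55.0, then Rosa 33.1, then Heidi 32.8, then Nikolai 9.9, then Hugo 8.2.
Keiko has the top bid and wins; the price is the second-highest bid, 55.0.
Keiko's payoff = 29.3 − 55.0 = -25.7. All other bidders lose, so their payoff is 0.

Nikolai 0.0, Heidi 0.0, Beatrix 0.0, Keiko -25.7, Rosa 0.0, Hugo 0.0.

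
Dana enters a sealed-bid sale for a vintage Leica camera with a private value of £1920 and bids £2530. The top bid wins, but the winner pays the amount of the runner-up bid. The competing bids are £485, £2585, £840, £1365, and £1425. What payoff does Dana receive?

Payoff = £0.

Highest competing bid: £2585.
Dana's bid £2530 is not the highest, so Dana loses, pays nothing, and earns zero payoff.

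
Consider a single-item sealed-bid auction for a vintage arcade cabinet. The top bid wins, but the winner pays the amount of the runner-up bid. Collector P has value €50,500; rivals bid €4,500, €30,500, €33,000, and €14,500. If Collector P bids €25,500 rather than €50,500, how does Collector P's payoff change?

The highest competing bid is €33,000.
Bidding truthfully at €50,500: Collector P has the top bid, wins, and pays the second-highest bid €33,000. Payoff = €50,500 − €33,000 = €17,500.
Bidding €25,500: the top bid is €33,000 (a rival), so Collector P loses. Payoff = €0.
Change = €0 − €17,500 = -€17,500.
This is the dominant-strategy logic: truthful bidding weakly beats any alternative.

-€17,500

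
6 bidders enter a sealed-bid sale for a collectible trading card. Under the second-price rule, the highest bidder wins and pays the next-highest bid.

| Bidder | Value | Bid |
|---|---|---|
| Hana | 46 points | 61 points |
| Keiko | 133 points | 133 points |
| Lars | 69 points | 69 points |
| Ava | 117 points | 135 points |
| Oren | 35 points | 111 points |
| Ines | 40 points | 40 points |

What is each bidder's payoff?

Ordered from highest: Ava 135 points; Keiko 133 points; Oren 111 points; Lars 69 points; Hana 61 points; Ines 40 points.
Ava has the top bid and wins; the price is the second-highest bid, 133 points.
Ava's payoff = 117 points − 133 points = -16 points. All other bidders lose, so their payoff is 0.

Payoffs: Hana 0 points, Keiko 0 points, Lars 0 points, Ava -16 points, Oren 0 points, Ines 0 points.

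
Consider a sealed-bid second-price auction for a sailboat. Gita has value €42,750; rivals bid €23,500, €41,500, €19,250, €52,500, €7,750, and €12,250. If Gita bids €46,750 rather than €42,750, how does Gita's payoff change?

The highest competing bid is €52,500.
Bidding truthfully at €42,750: the top bid is €52,500 (a rival), so Gita loses. Payoff = €0.
Bidding €46,750: the top bid is €52,500 (a rival), so Gita loses. Payoff = €0.
Change = €0 − €0 = €0.

Payoff change: €0.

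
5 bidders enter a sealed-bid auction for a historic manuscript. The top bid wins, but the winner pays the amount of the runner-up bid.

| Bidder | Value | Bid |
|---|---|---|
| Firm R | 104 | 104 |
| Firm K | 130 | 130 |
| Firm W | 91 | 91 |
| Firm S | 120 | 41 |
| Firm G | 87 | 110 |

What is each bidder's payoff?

Firm R 0, Firm K 20, Firm W 0, Firm S 0, Firm G 0.

Ordered from highest: Firm K 130; Firm G 110; Firm R 104; Firm W 91; Firm S 41.
Firm K has the top bid and wins; the price is the second-highest bid, 110.
Firm K's payoff = 130 − 110 = 20. All other bidders lose, so their payoff is 0.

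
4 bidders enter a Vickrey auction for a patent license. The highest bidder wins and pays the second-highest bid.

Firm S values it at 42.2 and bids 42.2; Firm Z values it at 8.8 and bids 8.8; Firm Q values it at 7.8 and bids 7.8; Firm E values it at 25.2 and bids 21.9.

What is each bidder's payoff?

Bids in descending order: Firm S 42.2, then Firm E 21.9, then Firm Z 8.8, then Firm Q 7.8.
Firm S has the top bid and wins; the price is the second-highest bid, 21.9.
Firm S's payoff = 42.2 − 21.9 = 20.3. All other bidders lose, so their payoff is 0.

Payoffs: Firm S 20.3, Firm Z 0.0, Firm Q 0.0, Firm E 0.0.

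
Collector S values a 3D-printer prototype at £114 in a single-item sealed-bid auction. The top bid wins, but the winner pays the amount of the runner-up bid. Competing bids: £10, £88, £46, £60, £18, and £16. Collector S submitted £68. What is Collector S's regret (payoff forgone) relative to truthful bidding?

The highest competing bid is £88.
Bidding truthfully at £114: Collector S has the top bid, wins, and pays the second-highest bid £88. Payoff = £114 − £88 = £26.
Bidding £68: the top bid is £88 (a rival), so Collector S loses. Payoff = £0.
Regret = truthful payoff − actual payoff = £26 − £0 = £26.

Payoff forgone: £26.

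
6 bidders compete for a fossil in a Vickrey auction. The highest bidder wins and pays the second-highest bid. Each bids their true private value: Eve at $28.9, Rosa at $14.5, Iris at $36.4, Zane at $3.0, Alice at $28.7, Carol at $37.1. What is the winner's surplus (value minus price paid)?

Bids in descending order: Carol $37.1; Iris $36.4; Eve $28.9; Alice $28.7; Rosa $14.5; Zane $3.0.
Carol wins with the top bid and pays the second-highest, $36.4.
Surplus = $37.1 − $36.4 = $0.7.

$0.7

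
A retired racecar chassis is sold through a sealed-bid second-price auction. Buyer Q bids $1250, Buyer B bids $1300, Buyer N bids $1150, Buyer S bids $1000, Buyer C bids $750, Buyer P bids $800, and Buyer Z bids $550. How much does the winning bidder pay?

Bids in descending order: Buyer B $1300, then Buyer Q $1250, then Buyer N $1150, then Buyer S $1000, then Buyer P $800, then Buyer C $750, then Buyer Z $550.
Buyer B has the highest bid, so Buyer B wins.
The second-highest bid is $1250, so that is what Buyer B pays.

Price paid: $1250.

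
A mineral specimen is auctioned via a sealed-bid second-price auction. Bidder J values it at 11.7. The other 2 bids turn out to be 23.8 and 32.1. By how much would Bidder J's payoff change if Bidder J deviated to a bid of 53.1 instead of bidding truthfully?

-20.4

The highest competing bid is 32.1.
Bidding truthfully at 11.7: the top bid is 32.1 (a rival), so Bidder J loses. Payoff = 0.0.
Bidding 53.1: Bidder J has the top bid, wins, and pays the second-highest bid 32.1. Payoff = 11.7 − 32.1 = -20.4.
Change = -20.4 − 0.0 = -20.4.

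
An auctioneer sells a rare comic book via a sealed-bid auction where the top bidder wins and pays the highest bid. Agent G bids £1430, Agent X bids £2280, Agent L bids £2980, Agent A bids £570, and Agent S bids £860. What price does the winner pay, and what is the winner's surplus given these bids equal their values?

Bids in descending order: Agent L £2980, then Agent X £2280, then Agent G £1430, then Agent S £860, then Agent A £570.
Agent L is the highest bidder, so Agent L wins.
Under the first-price rule, the price is the highest bid: £2980.
Surplus = £2980 − £2980 = £0.

The winner pays £2980 for a surplus of £0.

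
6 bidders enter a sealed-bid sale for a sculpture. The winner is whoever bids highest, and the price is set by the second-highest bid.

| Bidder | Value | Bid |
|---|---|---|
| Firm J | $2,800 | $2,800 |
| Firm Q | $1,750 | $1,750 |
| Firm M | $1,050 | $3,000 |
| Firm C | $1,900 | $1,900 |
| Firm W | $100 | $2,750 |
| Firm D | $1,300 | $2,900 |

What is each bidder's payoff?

Ranking the bids: Firm M $3,000, then Firm D $2,900, then Firm J $2,800, then Firm W $2,750, then Firm C $1,900, then Firm Q $1,750.
Firm M has the top bid and wins; the price is the second-highest bid, $2,900.
Firm M's payoff = $1,050 − $2,900 = -$1,850. All other bidders lose, so their payoff is 0.

Firm J $0, Firm Q $0, Firm M -$1,850, Firm C $0, Firm W $0, Firm D $0.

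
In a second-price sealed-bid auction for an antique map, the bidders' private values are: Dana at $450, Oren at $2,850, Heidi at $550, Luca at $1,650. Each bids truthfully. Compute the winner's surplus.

Bids in descending order: Oren $2,850; Luca $1,650; Heidi $550; Dana $450.
Oren wins with the top bid and pays the second-highest, $1,650.
Surplus = $2,850 − $1,650 = $1,200.

$1,200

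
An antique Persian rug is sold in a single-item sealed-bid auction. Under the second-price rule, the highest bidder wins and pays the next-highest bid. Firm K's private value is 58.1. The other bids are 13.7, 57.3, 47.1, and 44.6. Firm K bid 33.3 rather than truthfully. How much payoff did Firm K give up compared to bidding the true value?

Payoff forgone: 0.8.

The highest competing bid is 57.3.
Bidding truthfully at 58.1: Firm K has the top bid, wins, and pays the second-highest bid 57.3. Payoff = 58.1 − 57.3 = 0.8.
Bidding 33.3: the top bid is 57.3 (a rival), so Firm K loses. Payoff = 0.0.
Regret = truthful payoff − actual payoff = 0.8 − 0.0 = 0.8.
Deviating from a truthful bid can only lose payoff in a second-price auction — never gain.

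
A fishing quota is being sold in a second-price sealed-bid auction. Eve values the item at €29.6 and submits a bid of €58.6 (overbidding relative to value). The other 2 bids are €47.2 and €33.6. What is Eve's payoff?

Highest competing bid: €47.2.
Eve's bid €58.6 is the highest overall, so Eve wins and pays the second-highest bid, €47.2.
Payoff = value − price = €29.6 − €47.2 = -€17.6.

-€17.6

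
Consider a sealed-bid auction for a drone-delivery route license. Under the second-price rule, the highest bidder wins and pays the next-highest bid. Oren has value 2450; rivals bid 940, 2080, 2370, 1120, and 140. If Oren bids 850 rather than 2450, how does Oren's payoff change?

Change in payoff: -80.

The highest competing bid is 2370.
Bidding truthfully at 2450: Oren has the top bid, wins, and pays the second-highest bid 2370. Payoff = 2450 − 2370 = 80.
Bidding 850: the top bid is 2370 (a rival), so Oren loses. Payoff = 0.
Change = 0 − 80 = -80.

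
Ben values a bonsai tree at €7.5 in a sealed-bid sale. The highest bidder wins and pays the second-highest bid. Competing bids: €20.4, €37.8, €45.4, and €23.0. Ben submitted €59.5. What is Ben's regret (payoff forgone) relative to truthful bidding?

Payoff forgone: €37.9.

The highest competing bid is €45.4.
Bidding truthfully at €7.5: the top bid is €45.4 (a rival), so Ben loses. Payoff = €0.0.
Bidding €59.5: Ben has the top bid, wins, and pays the second-highest bid €45.4. Payoff = €7.5 − €45.4 = -€37.9.
Regret = truthful payoff − actual payoff = €0.0 − -€37.9 = €37.9.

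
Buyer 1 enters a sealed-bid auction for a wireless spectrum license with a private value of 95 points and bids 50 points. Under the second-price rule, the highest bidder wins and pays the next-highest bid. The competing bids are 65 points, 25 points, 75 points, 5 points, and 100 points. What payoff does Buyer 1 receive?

Payoff = 0 points.

Highest competing bid: 100 points.
Buyer 1's bid 50 points is not the highest, so Buyer 1 loses, pays nothing, and earns zero payoff.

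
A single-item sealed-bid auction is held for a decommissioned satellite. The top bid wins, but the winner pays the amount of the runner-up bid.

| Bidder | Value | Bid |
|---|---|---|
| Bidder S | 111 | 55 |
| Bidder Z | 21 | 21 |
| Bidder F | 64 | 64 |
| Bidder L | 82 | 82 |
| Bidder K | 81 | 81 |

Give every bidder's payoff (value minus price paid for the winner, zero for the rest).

Sorted high to low: Bidder L 82; Bidder K 81; Bidder F 64; Bidder S 55; Bidder Z 21.
Bidder L has the top bid and wins; the price is the second-highest bid, 81.
Bidder L's payoff = 82 − 81 = 1. All other bidders lose, so their payoff is 0.

Bidder S 0, Bidder Z 0, Bidder F 0, Bidder L 1, Bidder K 0.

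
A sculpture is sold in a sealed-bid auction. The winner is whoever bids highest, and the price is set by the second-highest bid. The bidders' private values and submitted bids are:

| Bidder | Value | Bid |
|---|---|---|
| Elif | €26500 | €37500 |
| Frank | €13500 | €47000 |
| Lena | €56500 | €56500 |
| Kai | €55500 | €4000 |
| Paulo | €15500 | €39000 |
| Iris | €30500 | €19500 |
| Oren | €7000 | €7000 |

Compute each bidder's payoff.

Sorted high to low: Lena €56500, then Frank €47000, then Paulo €39000, then Elif €37500, then Iris €19500, then Oren €7000, then Kai €4000.
Lena has the top bid and wins; the price is the second-highest bid, €47000.
Lena's payoff = €56500 − €47000 = €9500. All other bidders lose, so their payoff is 0.

Elif €0, Frank €0, Lena €9500, Kai €0, Paulo €0, Iris €0, Oren €0.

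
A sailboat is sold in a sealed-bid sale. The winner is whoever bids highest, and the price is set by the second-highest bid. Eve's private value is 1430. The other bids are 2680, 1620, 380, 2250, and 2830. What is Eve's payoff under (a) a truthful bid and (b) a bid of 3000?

The highest competing bid is 2830.
Bidding truthfully at 1430: the top bid is 2830 (a rival), so Eve loses. Payoff = 0.
Bidding 3000: Eve has the top bid, wins, and pays the second-highest bid 2830. Payoff = 1430 − 2830 = -1400.
Deviating from a truthful bid can only lose payoff in a second-price auction — never gain.

(a) 0  (b) -1400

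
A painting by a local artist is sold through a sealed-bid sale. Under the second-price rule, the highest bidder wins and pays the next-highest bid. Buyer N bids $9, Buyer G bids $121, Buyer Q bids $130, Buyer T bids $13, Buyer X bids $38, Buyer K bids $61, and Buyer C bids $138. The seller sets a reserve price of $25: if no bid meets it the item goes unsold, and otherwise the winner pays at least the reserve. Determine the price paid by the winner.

The winner pays $130.

Ordered from highest: Buyer C $138, then Buyer Q $130, then Buyer G $121, then Buyer K $61, then Buyer X $38, then Buyer T $13, then Buyer N $9.
Buyer C has the highest bid, so Buyer C wins.
The second-highest bid is $130, which exceeds the reserve, so that sets the price.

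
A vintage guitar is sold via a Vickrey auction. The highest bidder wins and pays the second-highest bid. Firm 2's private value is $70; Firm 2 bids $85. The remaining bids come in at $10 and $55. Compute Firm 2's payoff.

Payoff = $15.

Highest competing bid: $55.
Firm 2's bid $85 is the highest overall, so Firm 2 wins and pays the second-highest bid, $55.
Payoff = value − price = $70 − $55 = $15.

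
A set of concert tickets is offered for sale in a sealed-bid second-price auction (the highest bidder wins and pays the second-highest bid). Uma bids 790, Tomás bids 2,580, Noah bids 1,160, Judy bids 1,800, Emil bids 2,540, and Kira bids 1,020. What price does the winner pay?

2,540

Ordered from highest: Tomás 2,580, then Emil 2,540, then Judy 1,800, then Noah 1,160, then Kira 1,020, then Uma 790.
Tomás is the highest bidder, so Tomás wins.
Under the second-price rule, the price is the second-highest bid: 2,540.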